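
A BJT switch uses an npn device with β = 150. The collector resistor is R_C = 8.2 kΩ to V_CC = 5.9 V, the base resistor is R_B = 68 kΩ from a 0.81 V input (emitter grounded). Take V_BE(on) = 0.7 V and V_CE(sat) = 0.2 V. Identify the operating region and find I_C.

Assume active. Base-emitter loop: I_B = (V_BB − V_BE)/R_B = (0.81 − 0.7)/68 = 0.00162 mA.
I_C = β·I_B = 150×0.00162 = 0.243 mA.
V_CE = V_CC − I_C·R_C = 5.9 − 0.243×8.2 = 3.91 V > V_CE(sat), so the active-region assumption holds.

active; I_C ≈ 0.24 mA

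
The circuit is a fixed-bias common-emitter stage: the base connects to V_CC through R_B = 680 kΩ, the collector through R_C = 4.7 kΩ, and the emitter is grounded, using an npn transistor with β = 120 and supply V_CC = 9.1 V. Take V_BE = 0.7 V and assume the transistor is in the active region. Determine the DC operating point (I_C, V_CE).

I_C ≈ 1.5 mA, V_CE ≈ 2.1 V

Base loop: V_CC = I_B·R_B + V_BE, so I_B = (9.1 − 0.7)/680 kΩ = 0.0124 mA.
In the active region I_C = β·I_B = 120 × 0.0124 = 1.48 mA.
Collector loop: V_CE = V_CC − I_C·R_C = 9.1 − 1.48×4.7 = 2.13 V.
Since V_CE = 2.13 V > V_CE(sat) ≈ 0.2 V, the transistor is in the active region as assumed.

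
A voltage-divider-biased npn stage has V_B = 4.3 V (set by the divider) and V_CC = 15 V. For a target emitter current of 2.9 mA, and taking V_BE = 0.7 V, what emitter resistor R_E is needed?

R_E ≈ 1.2 kΩ

V_E = V_B − V_BE = 4.3 − 0.7 = 3.6 V.
R_E = V_E / I_E = 3.6 / 2.9 = 1.24 kΩ.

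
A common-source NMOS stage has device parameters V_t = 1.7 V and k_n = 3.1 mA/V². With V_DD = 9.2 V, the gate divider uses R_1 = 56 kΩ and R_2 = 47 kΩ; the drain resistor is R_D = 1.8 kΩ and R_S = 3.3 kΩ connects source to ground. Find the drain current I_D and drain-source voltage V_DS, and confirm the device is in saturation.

I_D ≈ 0.57 mA, V_DS ≈ 6.3 V

V_G = V_DD·R_2/(R_1+R_2) = 9.2×47/103 = 4.2 V.
Assume saturation: I_D = (k_n/2)(V_GS − V_t)² with V_GS = V_G − I_D·R_S = 4.2 − 3.3·I_D.
Substituting gives 16.9·I_D² − 26.6·I_D + 9.67 = 0, with roots I_D = 0.573 or 1 mA.
The root I_D = 1 mA gives V_GS = 0.897 V ≤ V_t, so take I_D = 0.573 mA.
Then V_GS = 2.31 V and V_DS = V_DD − I_D(R_D+R_S) = 9.2 − 0.573×5.1 = 6.28 V.
Saturation requires V_DS ≥ V_GS − V_t = 0.608 V; 6.28 ≥ 0.608 ✓.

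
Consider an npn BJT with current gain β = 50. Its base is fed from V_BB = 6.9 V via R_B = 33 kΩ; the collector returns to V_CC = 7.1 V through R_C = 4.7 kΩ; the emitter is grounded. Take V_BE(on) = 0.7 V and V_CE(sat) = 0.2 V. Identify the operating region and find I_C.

Assume active: I_B = (6.9 − 0.7)/33 = 0.188 mA, giving I_C = β·I_B = 9.39 mA.
But then V_CE = 7.1 − 9.39×4.7 = -37.1 V < V_CE(sat) = 0.2 V — impossible in the active region.
So the transistor is saturated. With V_CE = 0.2 V, I_C = (V_CC − 0.2)/R_C = 6.9/4.7 = 1.47 mA.
Check: β·I_B = 9.39 mA > I_C = 1.47 mA, confirming saturation.

saturation; I_C ≈ 1.5 mA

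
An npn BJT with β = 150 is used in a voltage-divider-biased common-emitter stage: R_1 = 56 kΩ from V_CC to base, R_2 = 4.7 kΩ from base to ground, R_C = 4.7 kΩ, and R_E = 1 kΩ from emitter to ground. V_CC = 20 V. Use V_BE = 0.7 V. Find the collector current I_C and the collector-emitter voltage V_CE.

Thevenize the base divider: V_Th = V_CC·R_2/(R_1+R_2) = 20×4.7/60.7 = 1.55 V, R_Th = R_1‖R_2 = 4.34 kΩ.
Base-emitter loop: V_Th = I_B·R_Th + V_BE + (β+1)I_B·R_E, so I_B = (1.55 − 0.7) / (4.34 + 151×1) = 0.00546 mA.
I_C = β·I_B = 150×0.00546 = 0.819 mA, and I_E = (β+1)I_B = 0.825 mA.
V_CE = V_CC − I_C·R_C − I_E·R_E = 20 − 0.819×4.7 − 0.825×1 = 15.3 V.
V_CE = 15.3 V > 0.2 V confirms active-region operation.

I_C ≈ 0.82 mA, V_CE ≈ 15 V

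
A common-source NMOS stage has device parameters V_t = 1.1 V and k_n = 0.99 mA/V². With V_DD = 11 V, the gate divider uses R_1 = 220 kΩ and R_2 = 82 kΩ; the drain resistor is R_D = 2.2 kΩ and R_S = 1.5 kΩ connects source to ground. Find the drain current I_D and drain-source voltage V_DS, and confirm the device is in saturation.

V_G = V_DD·R_2/(R_1+R_2) = 11×82/302 = 2.99 V.
Assume saturation: I_D = (k_n/2)(V_GS − V_t)² with V_GS = V_G − I_D·R_S = 2.99 − 1.5·I_D.
Substituting gives 1.11·I_D² − 3.8·I_D + 1.76 = 0, with roots I_D = 0.553 or 2.86 mA.
The root I_D = 2.86 mA gives V_GS = -1.3 V ≤ V_t, so take I_D = 0.553 mA.
Then V_GS = 2.16 V and V_DS = V_DD − I_D(R_D+R_S) = 11 − 0.553×3.7 = 8.95 V.
Saturation requires V_DS ≥ V_GS − V_t = 1.06 V; 8.95 ≥ 1.06 ✓.

I_D ≈ 0.55 mA, V_DS ≈ 9 V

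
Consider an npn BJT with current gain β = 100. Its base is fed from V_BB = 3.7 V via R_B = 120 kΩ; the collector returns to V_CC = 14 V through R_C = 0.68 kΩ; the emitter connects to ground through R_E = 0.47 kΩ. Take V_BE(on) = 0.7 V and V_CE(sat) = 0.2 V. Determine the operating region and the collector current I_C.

Assume active. Base-emitter loop: I_B = (V_BB − V_BE)/(R_B + (β+1)R_E) = (3.7 − 0.7)/(120 + 101×0.47) = 0.0179 mA.
I_C = β·I_B = 100×0.0179 = 1.79 mA.
V_CE = V_CC − I_C·R_C − I_E·R_E = 14 − 1.79×0.68 − 1.81×0.47 = 11.9 V > V_CE(sat), so the active-region assumption holds.

active; I_C ≈ 1.8 mA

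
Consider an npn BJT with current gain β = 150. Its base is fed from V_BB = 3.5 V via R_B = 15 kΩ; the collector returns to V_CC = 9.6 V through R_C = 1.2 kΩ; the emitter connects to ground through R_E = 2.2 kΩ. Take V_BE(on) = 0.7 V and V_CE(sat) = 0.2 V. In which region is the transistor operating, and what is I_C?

active; I_C ≈ 1.2 mA

Assume active. Base-emitter loop: I_B = (V_BB − V_BE)/(R_B + (β+1)R_E) = (3.5 − 0.7)/(15 + 151×2.2) = 0.00806 mA.
I_C = β·I_B = 150×0.00806 = 1.21 mA.
V_CE = V_CC − I_C·R_C − I_E·R_E = 9.6 − 1.21×1.2 − 1.22×2.2 = 5.47 V > V_CE(sat), so the active-region assumption holds.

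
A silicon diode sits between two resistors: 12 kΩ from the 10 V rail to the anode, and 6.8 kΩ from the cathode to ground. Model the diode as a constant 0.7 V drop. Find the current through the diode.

I ≈ 0.49 mA

The two resistors are in series with the diode, so KVL gives 10 = I·12 + 0.7 + I·6.8.
I = (10 − 0.7) / (12 + 6.8) kΩ = 9.3 / 18.8 = 0.495 mA.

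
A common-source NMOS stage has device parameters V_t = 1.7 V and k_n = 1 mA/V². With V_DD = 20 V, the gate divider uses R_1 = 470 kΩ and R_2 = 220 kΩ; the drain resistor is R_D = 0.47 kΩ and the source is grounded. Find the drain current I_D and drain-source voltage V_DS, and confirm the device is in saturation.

I_D ≈ 11 mA, V_DS ≈ 15 V

V_G = V_DD·R_2/(R_1+R_2) = 20×220/690 = 6.38 V. With the source grounded, V_GS = V_G = 6.38 V.
Assume saturation: I_D = (k_n/2)(V_GS − V_t)² = (1/2)×(6.38 − 1.7)² = 0.5×4.68² = 10.9 mA.
V_DS = V_DD − I_D·R_D = 20 − 10.9×0.47 = 14.9 V.
Saturation requires V_DS ≥ V_GS − V_t = 4.68 V; 14.9 ≥ 4.68 ✓.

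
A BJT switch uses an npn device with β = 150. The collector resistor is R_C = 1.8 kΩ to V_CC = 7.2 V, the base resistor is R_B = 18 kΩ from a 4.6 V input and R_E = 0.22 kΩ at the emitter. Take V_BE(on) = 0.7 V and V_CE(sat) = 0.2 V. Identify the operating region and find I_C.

Assume active: I_B = (4.6 − 0.7)/(18 + 151×0.22) = 0.0761 mA, I_C = β·I_B = 11.4 mA.
Then V_CE = 7.2 − 11.4×1.8 − 11.5×0.22 = -15.9 V < 0.2 V — the active assumption fails.
Re-solve with V_CE = 0.2 V. KCL at the emitter: V_E/R_E = (V_BB−0.7−V_E)/R_B + (V_CC−0.2−V_E)/R_C, giving V_E = 0.796 V.
I_C = (V_CC − 0.2 − V_E)/R_C = (7 − 0.796)/1.8 = 3.45 mA.
Check: I_B = (3.9 − 0.796)/18 = 0.172 mA, and β·I_B = 25.9 mA > I_C, confirming saturation.

saturation; I_C ≈ 3.4 mA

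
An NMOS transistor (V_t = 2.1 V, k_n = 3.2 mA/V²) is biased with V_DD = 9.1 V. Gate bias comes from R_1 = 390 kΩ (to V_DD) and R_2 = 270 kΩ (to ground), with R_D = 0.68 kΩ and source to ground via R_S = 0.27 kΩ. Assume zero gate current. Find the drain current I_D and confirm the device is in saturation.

I_D ≈ 1.9 mA

V_G = V_DD·R_2/(R_1+R_2) = 9.1×270/660 = 3.72 V.
Assume saturation: I_D = (k_n/2)(V_GS − V_t)² with V_GS = V_G − I_D·R_S = 3.72 − 0.27·I_D.
Substituting gives 0.117·I_D² − 2.4·I_D + 4.21 = 0, with roots I_D = 1.94 or 18.7 mA.
The root I_D = 18.7 mA gives V_GS = -1.31 V ≤ V_t, so take I_D = 1.94 mA.
Then V_GS = 3.2 V and V_DS = V_DD − I_D(R_D+R_S) = 9.1 − 1.94×0.95 = 7.26 V.
Saturation requires V_DS ≥ V_GS − V_t = 1.1 V; 7.26 ≥ 1.1 ✓.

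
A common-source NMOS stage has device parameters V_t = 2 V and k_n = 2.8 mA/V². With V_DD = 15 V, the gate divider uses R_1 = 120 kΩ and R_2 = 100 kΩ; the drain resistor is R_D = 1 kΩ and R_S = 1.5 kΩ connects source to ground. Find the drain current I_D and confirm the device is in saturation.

V_G = V_DD·R_2/(R_1+R_2) = 15×100/220 = 6.82 V.
Assume saturation: I_D = (k_n/2)(V_GS − V_t)² with V_GS = V_G − I_D·R_S = 6.82 − 1.5·I_D.
Substituting gives 3.15·I_D² − 21.2·I_D + 32.5 = 0, with roots I_D = 2.35 or 4.39 mA.
The root I_D = 4.39 mA gives V_GS = 0.229 V ≤ V_t, so take I_D = 2.35 mA.
Then V_GS = 3.3 V and V_DS = V_DD − I_D(R_D+R_S) = 15 − 2.35×2.5 = 9.13 V.
Saturation requires V_DS ≥ V_GS − V_t = 1.3 V; 9.13 ≥ 1.3 ✓.

I_D ≈ 2.3 mA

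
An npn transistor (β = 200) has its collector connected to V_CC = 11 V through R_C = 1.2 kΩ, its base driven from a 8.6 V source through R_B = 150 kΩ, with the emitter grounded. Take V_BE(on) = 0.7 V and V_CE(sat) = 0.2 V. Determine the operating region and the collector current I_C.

saturation; I_C ≈ 9 mA

Assume active: I_B = (8.6 − 0.7)/150 = 0.0527 mA, giving I_C = β·I_B = 10.5 mA.
But then V_CE = 11 − 10.5×1.2 = -1.64 V < V_CE(sat) = 0.2 V — impossible in the active region.
So the transistor is saturated. With V_CE = 0.2 V, I_C = (V_CC − 0.2)/R_C = 10.8/1.2 = 9 mA.
Check: β·I_B = 10.5 mA > I_C = 9 mA, confirming saturation.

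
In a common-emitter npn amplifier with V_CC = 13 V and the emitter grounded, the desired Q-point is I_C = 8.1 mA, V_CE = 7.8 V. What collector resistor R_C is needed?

R_C ≈ 0.64 kΩ

Collector loop: V_CC = I_C·R_C + V_CE.
R_C = (V_CC − V_CE)/I_C = (13 − 7.8)/8.1 = 0.642 kΩ.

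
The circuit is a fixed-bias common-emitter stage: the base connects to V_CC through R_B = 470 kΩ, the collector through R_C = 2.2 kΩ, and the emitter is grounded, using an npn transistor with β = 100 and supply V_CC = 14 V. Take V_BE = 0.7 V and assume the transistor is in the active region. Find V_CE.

V_CE ≈ 7.8 V

Base loop: V_CC = I_B·R_B + V_BE, so I_B = (14 − 0.7)/470 kΩ = 0.0283 mA.
In the active region I_C = β·I_B = 100 × 0.0283 = 2.83 mA.
Collector loop: V_CE = V_CC − I_C·R_C = 14 − 2.83×2.2 = 7.77 V.
Since V_CE = 7.77 V > V_CE(sat) ≈ 0.2 V, the transistor is in the active region as assumed.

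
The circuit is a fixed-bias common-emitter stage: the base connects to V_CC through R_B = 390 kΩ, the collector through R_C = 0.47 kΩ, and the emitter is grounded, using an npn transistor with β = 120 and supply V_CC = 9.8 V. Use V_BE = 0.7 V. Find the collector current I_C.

I_C ≈ 2.8 mA

Base loop: V_CC = I_B·R_B + V_BE, so I_B = (9.8 − 0.7)/390 kΩ = 0.0233 mA.
In the active region I_C = β·I_B = 120 × 0.0233 = 2.8 mA.
Collector loop: V_CE = V_CC − I_C·R_C = 9.8 − 2.8×0.47 = 8.48 V.
Since V_CE = 8.48 V > V_CE(sat) ≈ 0.2 V, the transistor is in the active region as assumed.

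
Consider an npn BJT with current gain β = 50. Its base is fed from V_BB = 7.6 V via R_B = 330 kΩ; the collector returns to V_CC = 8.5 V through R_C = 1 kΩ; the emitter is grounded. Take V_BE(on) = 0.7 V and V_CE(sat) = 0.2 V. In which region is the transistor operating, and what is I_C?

Assume active. Base-emitter loop: I_B = (V_BB − V_BE)/R_B = (7.6 − 0.7)/330 = 0.0209 mA.
I_C = β·I_B = 50×0.0209 = 1.05 mA.
V_CE = V_CC − I_C·R_C = 8.5 − 1.05×1 = 7.45 V > V_CE(sat), so the active-region assumption holds.

active; I_C ≈ 1 mA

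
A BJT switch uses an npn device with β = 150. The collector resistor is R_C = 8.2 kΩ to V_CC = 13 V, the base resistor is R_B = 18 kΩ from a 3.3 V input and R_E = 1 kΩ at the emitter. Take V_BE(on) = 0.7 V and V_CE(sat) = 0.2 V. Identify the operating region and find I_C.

Assume active: I_B = (3.3 − 0.7)/(18 + 151×1) = 0.0154 mA, I_C = β·I_B = 2.31 mA.
Then V_CE = 13 − 2.31×8.2 − 2.32×1 = -8.25 V < 0.2 V — the active assumption fails.
Re-solve with V_CE = 0.2 V. KCL at the emitter: V_E/R_E = (V_BB−0.7−V_E)/R_B + (V_CC−0.2−V_E)/R_C, giving V_E = 1.45 V.
I_C = (V_CC − 0.2 − V_E)/R_C = (12.8 − 1.45)/8.2 = 1.38 mA.
Check: I_B = (2.6 − 1.45)/18 = 0.064 mA, and β·I_B = 9.6 mA > I_C, confirming saturation.

saturation; I_C ≈ 1.4 mA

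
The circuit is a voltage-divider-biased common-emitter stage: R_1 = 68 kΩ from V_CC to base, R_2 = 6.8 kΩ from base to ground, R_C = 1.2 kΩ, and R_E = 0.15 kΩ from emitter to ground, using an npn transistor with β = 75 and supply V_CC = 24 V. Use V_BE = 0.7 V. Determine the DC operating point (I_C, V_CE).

I_C ≈ 6.3 mA, V_CE ≈ 15 V

Thevenize the base divider: V_Th = V_CC·R_2/(R_1+R_2) = 24×6.8/74.8 = 2.18 V, R_Th = R_1‖R_2 = 6.18 kΩ.
Base-emitter loop: V_Th = I_B·R_Th + V_BE + (β+1)I_B·R_E, so I_B = (2.18 − 0.7) / (6.18 + 76×0.15) = 0.0843 mA.
I_C = β·I_B = 75×0.0843 = 6.32 mA, and I_E = (β+1)I_B = 6.41 mA.
V_CE = V_CC − I_C·R_C − I_E·R_E = 24 − 6.32×1.2 − 6.41×0.15 = 15.5 V.
V_CE = 15.5 V > 0.2 V confirms active-region operation.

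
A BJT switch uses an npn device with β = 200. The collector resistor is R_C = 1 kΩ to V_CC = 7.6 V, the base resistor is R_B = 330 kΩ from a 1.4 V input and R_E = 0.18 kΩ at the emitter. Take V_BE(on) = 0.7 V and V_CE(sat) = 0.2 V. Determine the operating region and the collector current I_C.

active; I_C ≈ 0.38 mA

Assume active. Base-emitter loop: I_B = (V_BB − V_BE)/(R_B + (β+1)R_E) = (1.4 − 0.7)/(330 + 201×0.18) = 0.00191 mA.
I_C = β·I_B = 200×0.00191 = 0.382 mA.
V_CE = V_CC − I_C·R_C − I_E·R_E = 7.6 − 0.382×1 − 0.384×0.18 = 7.15 V > V_CE(sat), so the active-region assumption holds.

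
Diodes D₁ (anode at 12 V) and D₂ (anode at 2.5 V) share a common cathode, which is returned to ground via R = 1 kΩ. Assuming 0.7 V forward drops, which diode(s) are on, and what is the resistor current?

Only D₁ conducts; I_R ≈ 11 mA

Assume both conduct. Then node N would need to be at both 12−0.7 = 11.3 V and 2.5−0.7 = 1.8 V, which is impossible.
Assume only D₁ conducts: V_N = 12 − 0.7 = 11.3 V, so I_R = 11.3/1 = 11.3 mA.
Check D₂: its anode-to-cathode voltage is 2.5 − 11.3 = -8.8 V < 0.7 V, so it is off. The assumption is consistent.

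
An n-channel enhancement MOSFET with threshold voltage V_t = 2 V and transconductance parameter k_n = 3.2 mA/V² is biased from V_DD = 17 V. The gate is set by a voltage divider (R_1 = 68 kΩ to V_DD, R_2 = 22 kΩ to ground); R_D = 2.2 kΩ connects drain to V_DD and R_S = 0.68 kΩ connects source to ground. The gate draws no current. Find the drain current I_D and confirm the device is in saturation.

V_G = V_DD·R_2/(R_1+R_2) = 17×22/90 = 4.16 V.
Assume saturation: I_D = (k_n/2)(V_GS − V_t)² with V_GS = V_G − I_D·R_S = 4.16 − 0.68·I_D.
Substituting gives 0.74·I_D² − 5.69·I_D + 7.43 = 0, with roots I_D = 1.67 or 6.02 mA.
The root I_D = 6.02 mA gives V_GS = 0.0598 V ≤ V_t, so take I_D = 1.67 mA.
Then V_GS = 3.02 V and V_DS = V_DD − I_D(R_D+R_S) = 17 − 1.67×2.88 = 12.2 V.
Saturation requires V_DS ≥ V_GS − V_t = 1.02 V; 12.2 ≥ 1.02 ✓.

I_D ≈ 1.7 mA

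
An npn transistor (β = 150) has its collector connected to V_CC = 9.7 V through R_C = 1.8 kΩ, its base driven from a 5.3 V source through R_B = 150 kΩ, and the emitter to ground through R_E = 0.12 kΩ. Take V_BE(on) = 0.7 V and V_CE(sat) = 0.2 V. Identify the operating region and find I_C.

active; I_C ≈ 4.1 mA

Assume active. Base-emitter loop: I_B = (V_BB − V_BE)/(R_B + (β+1)R_E) = (5.3 − 0.7)/(150 + 151×0.12) = 0.0274 mA.
I_C = β·I_B = 150×0.0274 = 4.1 mA.
V_CE = V_CC − I_C·R_C − I_E·R_E = 9.7 − 4.1×1.8 − 4.13×0.12 = 1.82 V > V_CE(sat), so the active-region assumption holds.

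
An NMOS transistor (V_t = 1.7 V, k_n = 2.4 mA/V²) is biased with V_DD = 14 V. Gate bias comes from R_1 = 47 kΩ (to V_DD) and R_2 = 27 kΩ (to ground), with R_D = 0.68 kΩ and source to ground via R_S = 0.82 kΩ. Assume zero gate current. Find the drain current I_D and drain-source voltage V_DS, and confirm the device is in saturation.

V_G = V_DD·R_2/(R_1+R_2) = 14×27/74 = 5.11 V.
Assume saturation: I_D = (k_n/2)(V_GS − V_t)² with V_GS = V_G − I_D·R_S = 5.11 − 0.82·I_D.
Substituting gives 0.807·I_D² − 7.71·I_D + 13.9 = 0, with roots I_D = 2.42 or 7.13 mA.
The root I_D = 7.13 mA gives V_GS = -0.737 V ≤ V_t, so take I_D = 2.42 mA.
Then V_GS = 3.12 V and V_DS = V_DD − I_D(R_D+R_S) = 14 − 2.42×1.5 = 10.4 V.
Saturation requires V_DS ≥ V_GS − V_t = 1.42 V; 10.4 ≥ 1.42 ✓.

I_D ≈ 2.4 mA, V_DS ≈ 10 V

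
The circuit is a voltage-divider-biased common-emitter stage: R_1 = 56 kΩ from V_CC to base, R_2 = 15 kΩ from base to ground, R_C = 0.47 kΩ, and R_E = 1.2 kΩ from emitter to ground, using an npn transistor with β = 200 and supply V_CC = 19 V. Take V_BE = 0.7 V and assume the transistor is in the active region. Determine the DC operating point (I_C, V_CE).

Thevenize the base divider: V_Th = V_CC·R_2/(R_1+R_2) = 19×15/71 = 4.01 V, R_Th = R_1‖R_2 = 11.8 kΩ.
Base-emitter loop: V_Th = I_B·R_Th + V_BE + (β+1)I_B·R_E, so I_B = (4.01 − 0.7) / (11.8 + 201×1.2) = 0.0131 mA.
I_C = β·I_B = 200×0.0131 = 2.62 mA, and I_E = (β+1)I_B = 2.63 mA.
V_CE = V_CC − I_C·R_C − I_E·R_E = 19 − 2.62×0.47 − 2.63×1.2 = 14.6 V.
V_CE = 14.6 V > 0.2 V confirms active-region operation.

I_C ≈ 2.6 mA, V_CE ≈ 15 V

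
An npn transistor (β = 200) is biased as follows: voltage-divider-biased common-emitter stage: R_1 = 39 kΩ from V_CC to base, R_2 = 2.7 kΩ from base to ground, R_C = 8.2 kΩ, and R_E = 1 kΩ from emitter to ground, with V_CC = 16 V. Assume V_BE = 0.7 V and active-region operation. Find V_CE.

V_CE ≈ 13 V

Thevenize the base divider: V_Th = V_CC·R_2/(R_1+R_2) = 16×2.7/41.7 = 1.04 V, R_Th = R_1‖R_2 = 2.53 kΩ.
Base-emitter loop: V_Th = I_B·R_Th + V_BE + (β+1)I_B·R_E, so I_B = (1.04 − 0.7) / (2.53 + 201×1) = 0.00165 mA.
I_C = β·I_B = 200×0.00165 = 0.33 mA, and I_E = (β+1)I_B = 0.332 mA.
V_CE = V_CC − I_C·R_C − I_E·R_E = 16 − 0.33×8.2 − 0.332×1 = 13 V.
V_CE = 13 V > 0.2 V confirms active-region operation.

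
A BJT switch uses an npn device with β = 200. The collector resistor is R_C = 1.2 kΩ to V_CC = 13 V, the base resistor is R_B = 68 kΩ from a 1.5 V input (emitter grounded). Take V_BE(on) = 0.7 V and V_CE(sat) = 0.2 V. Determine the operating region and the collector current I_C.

Assume active. Base-emitter loop: I_B = (V_BB − V_BE)/R_B = (1.5 − 0.7)/68 = 0.0118 mA.
I_C = β·I_B = 200×0.0118 = 2.35 mA.
V_CE = V_CC − I_C·R_C = 13 − 2.35×1.2 = 10.2 V > V_CE(sat), so the active-region assumption holds.

active; I_C ≈ 2.4 mA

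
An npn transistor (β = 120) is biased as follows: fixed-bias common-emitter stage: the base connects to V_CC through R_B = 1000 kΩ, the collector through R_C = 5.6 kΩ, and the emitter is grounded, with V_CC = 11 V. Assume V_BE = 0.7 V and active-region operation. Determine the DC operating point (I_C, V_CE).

I_C ≈ 1.2 mA, V_CE ≈ 4.1 V

Base loop: V_CC = I_B·R_B + V_BE, so I_B = (11 − 0.7)/1000 kΩ = 0.0103 mA.
In the active region I_C = β·I_B = 120 × 0.0103 = 1.24 mA.
Collector loop: V_CE = V_CC − I_C·R_C = 11 − 1.24×5.6 = 4.08 V.
Since V_CE = 4.08 V > V_CE(sat) ≈ 0.2 V, the transistor is in the active region as assumed.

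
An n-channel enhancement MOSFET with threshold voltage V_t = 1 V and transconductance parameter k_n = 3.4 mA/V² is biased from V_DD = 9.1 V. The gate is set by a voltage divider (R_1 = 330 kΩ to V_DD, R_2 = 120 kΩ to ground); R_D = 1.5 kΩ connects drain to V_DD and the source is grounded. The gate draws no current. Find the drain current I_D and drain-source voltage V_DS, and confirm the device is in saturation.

V_G = V_DD·R_2/(R_1+R_2) = 9.1×120/450 = 2.43 V. With the source grounded, V_GS = V_G = 2.43 V.
Assume saturation: I_D = (k_n/2)(V_GS − V_t)² = (3.4/2)×(2.43 − 1)² = 1.7×1.43² = 3.46 mA.
V_DS = V_DD − I_D·R_D = 9.1 − 3.46×1.5 = 3.91 V.
Saturation requires V_DS ≥ V_GS − V_t = 1.43 V; 3.91 ≥ 1.43 ✓.

I_D ≈ 3.5 mA, V_DS ≈ 3.9 V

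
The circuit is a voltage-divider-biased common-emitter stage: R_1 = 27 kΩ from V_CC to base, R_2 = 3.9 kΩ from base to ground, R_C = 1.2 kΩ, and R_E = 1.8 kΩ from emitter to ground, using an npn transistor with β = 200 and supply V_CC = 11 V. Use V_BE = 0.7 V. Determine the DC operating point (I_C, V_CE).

Thevenize the base divider: V_Th = V_CC·R_2/(R_1+R_2) = 11×3.9/30.9 = 1.39 V, R_Th = R_1‖R_2 = 3.41 kΩ.
Base-emitter loop: V_Th = I_B·R_Th + V_BE + (β+1)I_B·R_E, so I_B = (1.39 − 0.7) / (3.41 + 201×1.8) = 0.00188 mA.
I_C = β·I_B = 200×0.00188 = 0.377 mA, and I_E = (β+1)I_B = 0.379 mA.
V_CE = V_CC − I_C·R_C − I_E·R_E = 11 − 0.377×1.2 − 0.379×1.8 = 9.87 V.
V_CE = 9.87 V > 0.2 V confirms active-region operation.

I_C ≈ 0.38 mA, V_CE ≈ 9.9 V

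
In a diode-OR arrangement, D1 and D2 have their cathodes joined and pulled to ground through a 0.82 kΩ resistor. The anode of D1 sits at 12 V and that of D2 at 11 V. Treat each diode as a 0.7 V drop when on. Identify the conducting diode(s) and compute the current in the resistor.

Only D1 conducts; I_R ≈ 14 mA

Assume both conduct. Then node N would need to be at both 12−0.7 = 11.3 V and 11−0.7 = 10.3 V, which is impossible.
Assume only D1 conducts: V_N = 12 − 0.7 = 11.3 V, so I_R = 11.3/0.82 = 13.8 mA.
Check D2: its anode-to-cathode voltage is 11 − 11.3 = -0.3 V < 0.7 V, so it is off. The assumption is consistent.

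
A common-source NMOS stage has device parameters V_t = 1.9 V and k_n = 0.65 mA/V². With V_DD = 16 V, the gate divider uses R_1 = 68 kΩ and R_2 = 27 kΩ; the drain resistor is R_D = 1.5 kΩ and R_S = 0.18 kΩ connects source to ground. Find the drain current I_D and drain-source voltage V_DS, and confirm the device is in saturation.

I_D ≈ 1.8 mA, V_DS ≈ 13 V

V_G = V_DD·R_2/(R_1+R_2) = 16×27/95 = 4.55 V.
Assume saturation: I_D = (k_n/2)(V_GS − V_t)² with V_GS = V_G − I_D·R_S = 4.55 − 0.18·I_D.
Substituting gives 0.0105·I_D² − 1.31·I_D + 2.28 = 0, with roots I_D = 1.76 or 123 mA.
The root I_D = 123 mA gives V_GS = -17.5 V ≤ V_t, so take I_D = 1.76 mA.
Then V_GS = 4.23 V and V_DS = V_DD − I_D(R_D+R_S) = 16 − 1.76×1.68 = 13 V.
Saturation requires V_DS ≥ V_GS − V_t = 2.33 V; 13 ≥ 2.33 ✓.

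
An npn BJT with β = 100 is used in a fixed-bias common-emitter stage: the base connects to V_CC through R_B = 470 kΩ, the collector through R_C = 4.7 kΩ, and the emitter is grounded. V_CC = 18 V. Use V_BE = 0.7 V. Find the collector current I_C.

Base loop: V_CC = I_B·R_B + V_BE, so I_B = (18 − 0.7)/470 kΩ = 0.0368 mA.
In the active region I_C = β·I_B = 100 × 0.0368 = 3.68 mA.
Collector loop: V_CE = V_CC − I_C·R_C = 18 − 3.68×4.7 = 0.7 V.
Since V_CE = 0.7 V > V_CE(sat) ≈ 0.2 V, the transistor is in the active region as assumed.

I_C ≈ 3.7 mA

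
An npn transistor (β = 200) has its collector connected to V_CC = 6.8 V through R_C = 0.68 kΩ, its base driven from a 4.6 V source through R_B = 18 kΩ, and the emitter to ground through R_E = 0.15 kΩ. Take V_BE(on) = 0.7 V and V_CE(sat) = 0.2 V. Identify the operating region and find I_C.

Assume active: I_B = (4.6 − 0.7)/(18 + 201×0.15) = 0.081 mA, I_C = β·I_B = 16.2 mA.
Then V_CE = 6.8 − 16.2×0.68 − 16.3×0.15 = -6.66 V < 0.2 V — the active assumption fails.
Re-solve with V_CE = 0.2 V. KCL at the emitter: V_E/R_E = (V_BB−0.7−V_E)/R_B + (V_CC−0.2−V_E)/R_C, giving V_E = 1.21 V.
I_C = (V_CC − 0.2 − V_E)/R_C = (6.6 − 1.21)/0.68 = 7.92 mA.
Check: I_B = (3.9 − 1.21)/18 = 0.149 mA, and β·I_B = 29.9 mA > I_C, confirming saturation.

saturation; I_C ≈ 7.9 mA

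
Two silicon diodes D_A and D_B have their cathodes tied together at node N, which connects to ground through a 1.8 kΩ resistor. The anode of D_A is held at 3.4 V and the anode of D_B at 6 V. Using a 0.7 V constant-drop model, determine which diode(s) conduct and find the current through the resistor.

Only D_B conducts; I_R ≈ 2.9 mA

Assume both conduct. Then node N would need to be at both 3.4−0.7 = 2.7 V and 6−0.7 = 5.3 V, which is impossible.
Assume only D_B conducts: V_N = 6 − 0.7 = 5.3 V, so I_R = 5.3/1.8 = 2.94 mA.
Check D_A: its anode-to-cathode voltage is 3.4 − 5.3 = -1.9 V < 0.7 V, so it is off. The assumption is consistent.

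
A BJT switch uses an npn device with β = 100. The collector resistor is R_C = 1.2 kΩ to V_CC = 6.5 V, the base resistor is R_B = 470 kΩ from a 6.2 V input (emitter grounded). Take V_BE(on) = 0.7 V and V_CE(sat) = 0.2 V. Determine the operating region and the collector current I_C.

active; I_C ≈ 1.2 mA

Assume active. Base-emitter loop: I_B = (V_BB − V_BE)/R_B = (6.2 − 0.7)/470 = 0.0117 mA.
I_C = β·I_B = 100×0.0117 = 1.17 mA.
V_CE = V_CC − I_C·R_C = 6.5 − 1.17×1.2 = 5.1 V > V_CE(sat), so the active-region assumption holds.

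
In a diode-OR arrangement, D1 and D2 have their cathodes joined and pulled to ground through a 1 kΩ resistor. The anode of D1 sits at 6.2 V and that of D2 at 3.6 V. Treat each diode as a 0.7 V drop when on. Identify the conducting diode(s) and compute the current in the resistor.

Assume both conduct. Then node N would need to be at both 6.2−0.7 = 5.5 V and 3.6−0.7 = 2.9 V, which is impossible.
Assume only D1 conducts: V_N = 6.2 − 0.7 = 5.5 V, so I_R = 5.5/1 = 5.5 mA.
Check D2: its anode-to-cathode voltage is 3.6 − 5.5 = -1.9 V < 0.7 V, so it is off. The assumption is consistent.

Only D1 conducts; I_R ≈ 5.5 mA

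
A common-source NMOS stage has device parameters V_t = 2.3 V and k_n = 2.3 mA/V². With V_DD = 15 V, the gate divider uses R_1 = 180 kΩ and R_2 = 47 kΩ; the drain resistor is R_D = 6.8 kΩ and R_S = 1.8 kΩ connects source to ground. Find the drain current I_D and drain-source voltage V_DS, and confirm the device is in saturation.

I_D ≈ 0.21 mA, V_DS ≈ 13 V

V_G = V_DD·R_2/(R_1+R_2) = 15×47/227 = 3.11 V.
Assume saturation: I_D = (k_n/2)(V_GS − V_t)² with V_GS = V_G − I_D·R_S = 3.11 − 1.8·I_D.
Substituting gives 3.73·I_D² − 4.34·I_D + 0.747 = 0, with roots I_D = 0.21 or 0.953 mA.
The root I_D = 0.953 mA gives V_GS = 1.39 V ≤ V_t, so take I_D = 0.21 mA.
Then V_GS = 2.73 V and V_DS = V_DD − I_D(R_D+R_S) = 15 − 0.21×8.6 = 13.2 V.
Saturation requires V_DS ≥ V_GS − V_t = 0.427 V; 13.2 ≥ 0.427 ✓.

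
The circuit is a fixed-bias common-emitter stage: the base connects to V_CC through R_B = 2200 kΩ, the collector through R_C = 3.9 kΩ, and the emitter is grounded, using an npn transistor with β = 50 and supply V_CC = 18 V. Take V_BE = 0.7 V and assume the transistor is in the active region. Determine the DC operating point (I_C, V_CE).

Base loop: V_CC = I_B·R_B + V_BE, so I_B = (18 − 0.7)/2200 kΩ = 0.00786 mA.
In the active region I_C = β·I_B = 50 × 0.00786 = 0.393 mA.
Collector loop: V_CE = V_CC − I_C·R_C = 18 − 0.393×3.9 = 16.5 V.
Since V_CE = 16.5 V > V_CE(sat) ≈ 0.2 V, the transistor is in the active region as assumed.

I_C ≈ 0.39 mA, V_CE ≈ 16 V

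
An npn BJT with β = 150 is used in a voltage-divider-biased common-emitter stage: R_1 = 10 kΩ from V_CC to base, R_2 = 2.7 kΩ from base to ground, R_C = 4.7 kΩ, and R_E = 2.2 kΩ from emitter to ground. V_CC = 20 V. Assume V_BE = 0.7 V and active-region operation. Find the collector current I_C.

I_C ≈ 1.6 mA

Thevenize the base divider: V_Th = V_CC·R_2/(R_1+R_2) = 20×2.7/12.7 = 4.25 V, R_Th = R_1‖R_2 = 2.13 kΩ.
Base-emitter loop: V_Th = I_B·R_Th + V_BE + (β+1)I_B·R_E, so I_B = (4.25 − 0.7) / (2.13 + 151×2.2) = 0.0106 mA.
I_C = β·I_B = 150×0.0106 = 1.59 mA, and I_E = (β+1)I_B = 1.6 mA.
V_CE = V_CC − I_C·R_C − I_E·R_E = 20 − 1.59×4.7 − 1.6×2.2 = 8.98 V.
V_CE = 8.98 V > 0.2 V confirms active-region operation.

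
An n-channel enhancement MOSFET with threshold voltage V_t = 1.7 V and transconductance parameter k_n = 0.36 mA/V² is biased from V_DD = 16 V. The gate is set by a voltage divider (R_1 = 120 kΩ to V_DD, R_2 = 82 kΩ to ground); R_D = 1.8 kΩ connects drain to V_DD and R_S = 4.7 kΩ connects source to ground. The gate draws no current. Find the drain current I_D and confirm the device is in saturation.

V_G = V_DD·R_2/(R_1+R_2) = 16×82/202 = 6.5 V.
Assume saturation: I_D = (k_n/2)(V_GS − V_t)² with V_GS = V_G − I_D·R_S = 6.5 − 4.7·I_D.
Substituting gives 3.98·I_D² − 9.11·I_D + 4.14 = 0, with roots I_D = 0.624 or 1.67 mA.
The root I_D = 1.67 mA gives V_GS = -1.34 V ≤ V_t, so take I_D = 0.624 mA.
Then V_GS = 3.56 V and V_DS = V_DD − I_D(R_D+R_S) = 16 − 0.624×6.5 = 11.9 V.
Saturation requires V_DS ≥ V_GS − V_t = 1.86 V; 11.9 ≥ 1.86 ✓.

I_D ≈ 0.62 mA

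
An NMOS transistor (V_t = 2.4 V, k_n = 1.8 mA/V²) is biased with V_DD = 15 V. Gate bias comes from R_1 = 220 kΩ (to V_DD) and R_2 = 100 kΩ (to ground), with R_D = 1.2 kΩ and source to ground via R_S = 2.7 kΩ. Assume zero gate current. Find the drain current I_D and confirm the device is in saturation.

V_G = V_DD·R_2/(R_1+R_2) = 15×100/320 = 4.69 V.
Assume saturation: I_D = (k_n/2)(V_GS − V_t)² with V_GS = V_G − I_D·R_S = 4.69 − 2.7·I_D.
Substituting gives 6.56·I_D² − 12.1·I_D + 4.71 = 0, with roots I_D = 0.556 or 1.29 mA.
The root I_D = 1.29 mA gives V_GS = 1.2 V ≤ V_t, so take I_D = 0.556 mA.
Then V_GS = 3.19 V and V_DS = V_DD − I_D(R_D+R_S) = 15 − 0.556×3.9 = 12.8 V.
Saturation requires V_DS ≥ V_GS − V_t = 0.786 V; 12.8 ≥ 0.786 ✓.

I_D ≈ 0.56 mA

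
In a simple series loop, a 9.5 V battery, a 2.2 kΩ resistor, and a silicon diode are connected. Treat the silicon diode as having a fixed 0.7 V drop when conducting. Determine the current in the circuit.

I ≈ 4 mA

KVL around the loop: 9.5 = V_D + I·R = 0.7 + I × 2.2 kΩ.
So I = (9.5 − 0.7) / 2.2 kΩ = 8.8 / 2.2 = 4 mA.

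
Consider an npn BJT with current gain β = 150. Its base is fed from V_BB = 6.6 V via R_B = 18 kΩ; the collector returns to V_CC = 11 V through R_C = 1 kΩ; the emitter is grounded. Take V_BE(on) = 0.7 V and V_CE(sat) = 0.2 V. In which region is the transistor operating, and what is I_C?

saturation; I_C ≈ 11 mA

Assume active: I_B = (6.6 − 0.7)/18 = 0.328 mA, giving I_C = β·I_B = 49.2 mA.
But then V_CE = 11 − 49.2×1 = -38.2 V < V_CE(sat) = 0.2 V — impossible in the active region.
So the transistor is saturated. With V_CE = 0.2 V, I_C = (V_CC − 0.2)/R_C = 10.8/1 = 10.8 mA.
Check: β·I_B = 49.2 mA > I_C = 10.8 mA, confirming saturation.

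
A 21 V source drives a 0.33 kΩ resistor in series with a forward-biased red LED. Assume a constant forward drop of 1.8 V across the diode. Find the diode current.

I ≈ 58 mA

KVL around the loop: 21 = V_D + I·R = 1.8 + I × 0.33 kΩ.
So I = (21 − 1.8) / 0.33 kΩ = 19.2 / 0.33 = 58.2 mA.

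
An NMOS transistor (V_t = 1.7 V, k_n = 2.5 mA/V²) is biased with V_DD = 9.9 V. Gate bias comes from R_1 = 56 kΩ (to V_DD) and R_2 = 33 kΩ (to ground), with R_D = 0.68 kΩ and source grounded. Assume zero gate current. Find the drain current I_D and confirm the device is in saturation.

V_G = V_DD·R_2/(R_1+R_2) = 9.9×33/89 = 3.67 V. With the source grounded, V_GS = V_G = 3.67 V.
Assume saturation: I_D = (k_n/2)(V_GS − V_t)² = (2.5/2)×(3.67 − 1.7)² = 1.25×1.97² = 4.85 mA.
V_DS = V_DD − I_D·R_D = 9.9 − 4.85×0.68 = 6.6 V.
Saturation requires V_DS ≥ V_GS − V_t = 1.97 V; 6.6 ≥ 1.97 ✓.

I_D ≈ 4.9 mA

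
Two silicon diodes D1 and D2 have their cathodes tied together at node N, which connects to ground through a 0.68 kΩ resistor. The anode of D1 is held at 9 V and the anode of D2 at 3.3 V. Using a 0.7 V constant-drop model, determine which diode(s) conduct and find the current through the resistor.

Assume both conduct. Then node N would need to be at both 9−0.7 = 8.3 V and 3.3−0.7 = 2.6 V, which is impossible.
Assume only D1 conducts: V_N = 9 − 0.7 = 8.3 V, so I_R = 8.3/0.68 = 12.2 mA.
Check D2: its anode-to-cathode voltage is 3.3 − 8.3 = -5 V < 0.7 V, so it is off. The assumption is consistent.

Only D1 conducts; I_R ≈ 12 mA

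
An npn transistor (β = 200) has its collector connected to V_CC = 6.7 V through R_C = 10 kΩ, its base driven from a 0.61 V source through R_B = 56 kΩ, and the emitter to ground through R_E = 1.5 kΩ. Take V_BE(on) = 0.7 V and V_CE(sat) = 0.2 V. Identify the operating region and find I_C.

cutoff; I_C ≈ 0

V_BB = 0.61 V ≤ V_BE(on) = 0.7 V, so the base-emitter junction is not forward biased.
The transistor is in cutoff: I_B = I_C = 0.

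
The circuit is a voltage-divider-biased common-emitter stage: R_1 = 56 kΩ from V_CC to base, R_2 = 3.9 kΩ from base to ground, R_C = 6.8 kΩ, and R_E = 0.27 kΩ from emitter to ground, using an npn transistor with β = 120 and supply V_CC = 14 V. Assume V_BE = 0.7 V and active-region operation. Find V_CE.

V_CE ≈ 9.1 V

Thevenize the base divider: V_Th = V_CC·R_2/(R_1+R_2) = 14×3.9/59.9 = 0.912 V, R_Th = R_1‖R_2 = 3.65 kΩ.
Base-emitter loop: V_Th = I_B·R_Th + V_BE + (β+1)I_B·R_E, so I_B = (0.912 − 0.7) / (3.65 + 121×0.27) = 0.00582 mA.
I_C = β·I_B = 120×0.00582 = 0.699 mA, and I_E = (β+1)I_B = 0.705 mA.
V_CE = V_CC − I_C·R_C − I_E·R_E = 14 − 0.699×6.8 − 0.705×0.27 = 9.06 V.
V_CE = 9.06 V > 0.2 V confirms active-region operation.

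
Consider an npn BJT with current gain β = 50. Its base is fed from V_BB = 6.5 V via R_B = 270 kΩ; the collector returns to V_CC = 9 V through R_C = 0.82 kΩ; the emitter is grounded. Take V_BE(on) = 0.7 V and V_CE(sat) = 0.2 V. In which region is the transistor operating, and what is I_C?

Assume active. Base-emitter loop: I_B = (V_BB − V_BE)/R_B = (6.5 − 0.7)/270 = 0.0215 mA.
I_C = β·I_B = 50×0.0215 = 1.07 mA.
V_CE = V_CC − I_C·R_C = 9 − 1.07×0.82 = 8.12 V > V_CE(sat), so the active-region assumption holds.

active; I_C ≈ 1.1 mA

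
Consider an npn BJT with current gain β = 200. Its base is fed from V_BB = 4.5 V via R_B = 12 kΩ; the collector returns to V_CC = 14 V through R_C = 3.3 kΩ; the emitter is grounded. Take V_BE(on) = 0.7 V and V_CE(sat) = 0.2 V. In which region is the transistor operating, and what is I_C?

saturation; I_C ≈ 4.2 mA

Assume active: I_B = (4.5 − 0.7)/12 = 0.317 mA, giving I_C = β·I_B = 63.3 mA.
But then V_CE = 14 − 63.3×3.3 = -195 V < V_CE(sat) = 0.2 V — impossible in the active region.
So the transistor is saturated. With V_CE = 0.2 V, I_C = (V_CC − 0.2)/R_C = 13.8/3.3 = 4.18 mA.
Check: β·I_B = 63.3 mA > I_C = 4.18 mA, confirming saturation.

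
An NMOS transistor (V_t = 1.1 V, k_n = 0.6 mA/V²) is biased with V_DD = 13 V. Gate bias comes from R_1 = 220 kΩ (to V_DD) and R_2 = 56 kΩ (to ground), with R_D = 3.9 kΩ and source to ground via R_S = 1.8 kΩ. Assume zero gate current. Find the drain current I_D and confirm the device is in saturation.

I_D ≈ 0.3 mA

V_G = V_DD·R_2/(R_1+R_2) = 13×56/276 = 2.64 V.
Assume saturation: I_D = (k_n/2)(V_GS − V_t)² with V_GS = V_G − I_D·R_S = 2.64 − 1.8·I_D.
Substituting gives 0.972·I_D² − 2.66·I_D + 0.709 = 0, with roots I_D = 0.299 or 2.44 mA.
The root I_D = 2.44 mA gives V_GS = -1.75 V ≤ V_t, so take I_D = 0.299 mA.
Then V_GS = 2.1 V and V_DS = V_DD − I_D(R_D+R_S) = 13 − 0.299×5.7 = 11.3 V.
Saturation requires V_DS ≥ V_GS − V_t = 0.999 V; 11.3 ≥ 0.999 ✓.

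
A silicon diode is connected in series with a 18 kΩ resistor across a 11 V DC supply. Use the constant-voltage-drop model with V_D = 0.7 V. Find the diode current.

KVL around the loop: 11 = V_D + I·R = 0.7 + I × 18 kΩ.
So I = (11 − 0.7) / 18 kΩ = 10.3 / 18 = 0.572 mA.

I ≈ 0.57 mA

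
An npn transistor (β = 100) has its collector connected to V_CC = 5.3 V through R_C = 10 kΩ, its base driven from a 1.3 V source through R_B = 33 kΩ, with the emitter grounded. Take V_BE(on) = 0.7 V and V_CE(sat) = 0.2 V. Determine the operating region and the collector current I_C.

saturation; I_C ≈ 0.51 mA

Assume active: I_B = (1.3 − 0.7)/33 = 0.0182 mA, giving I_C = β·I_B = 1.82 mA.
But then V_CE = 5.3 − 1.82×10 = -12.9 V < V_CE(sat) = 0.2 V — impossible in the active region.
So the transistor is saturated. With V_CE = 0.2 V, I_C = (V_CC − 0.2)/R_C = 5.1/10 = 0.51 mA.
Check: β·I_B = 1.82 mA > I_C = 0.51 mA, confirming saturation.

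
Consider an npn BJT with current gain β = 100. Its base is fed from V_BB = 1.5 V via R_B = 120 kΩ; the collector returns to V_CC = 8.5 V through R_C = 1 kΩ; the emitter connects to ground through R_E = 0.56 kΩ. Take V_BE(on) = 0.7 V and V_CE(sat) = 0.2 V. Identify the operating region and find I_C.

Assume active. Base-emitter loop: I_B = (V_BB − V_BE)/(R_B + (β+1)R_E) = (1.5 − 0.7)/(120 + 101×0.56) = 0.00453 mA.
I_C = β·I_B = 100×0.00453 = 0.453 mA.
V_CE = V_CC − I_C·R_C − I_E·R_E = 8.5 − 0.453×1 − 0.458×0.56 = 7.79 V > V_CE(sat), so the active-region assumption holds.

active; I_C ≈ 0.45 mA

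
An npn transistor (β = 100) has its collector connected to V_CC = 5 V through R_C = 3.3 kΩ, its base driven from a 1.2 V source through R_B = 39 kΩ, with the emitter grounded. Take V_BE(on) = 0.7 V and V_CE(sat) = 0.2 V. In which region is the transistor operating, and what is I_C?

Assume active. Base-emitter loop: I_B = (V_BB − V_BE)/R_B = (1.2 − 0.7)/39 = 0.0128 mA.
I_C = β·I_B = 100×0.0128 = 1.28 mA.
V_CE = V_CC − I_C·R_C = 5 − 1.28×3.3 = 0.769 V > V_CE(sat), so the active-region assumption holds.

active; I_C ≈ 1.3 mA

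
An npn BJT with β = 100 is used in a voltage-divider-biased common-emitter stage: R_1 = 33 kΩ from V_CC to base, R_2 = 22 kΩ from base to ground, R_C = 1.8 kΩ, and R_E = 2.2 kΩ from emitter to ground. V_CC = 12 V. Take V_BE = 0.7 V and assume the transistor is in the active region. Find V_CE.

V_CE ≈ 5 V

Thevenize the base divider: V_Th = V_CC·R_2/(R_1+R_2) = 12×22/55 = 4.8 V, R_Th = R_1‖R_2 = 13.2 kΩ.
Base-emitter loop: V_Th = I_B·R_Th + V_BE + (β+1)I_B·R_E, so I_B = (4.8 − 0.7) / (13.2 + 101×2.2) = 0.0174 mA.
I_C = β·I_B = 100×0.0174 = 1.74 mA, and I_E = (β+1)I_B = 1.76 mA.
V_CE = V_CC − I_C·R_C − I_E·R_E = 12 − 1.74×1.8 − 1.76×2.2 = 4.99 V.
V_CE = 4.99 V > 0.2 V confirms active-region operation.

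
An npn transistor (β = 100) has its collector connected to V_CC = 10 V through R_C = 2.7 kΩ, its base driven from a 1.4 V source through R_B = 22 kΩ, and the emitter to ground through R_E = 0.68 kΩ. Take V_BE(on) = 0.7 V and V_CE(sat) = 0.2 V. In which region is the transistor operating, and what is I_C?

active; I_C ≈ 0.77 mA

Assume active. Base-emitter loop: I_B = (V_BB − V_BE)/(R_B + (β+1)R_E) = (1.4 − 0.7)/(22 + 101×0.68) = 0.00772 mA.
I_C = β·I_B = 100×0.00772 = 0.772 mA.
V_CE = V_CC − I_C·R_C − I_E·R_E = 10 − 0.772×2.7 − 0.78×0.68 = 7.39 V > V_CE(sat), so the active-region assumption holds.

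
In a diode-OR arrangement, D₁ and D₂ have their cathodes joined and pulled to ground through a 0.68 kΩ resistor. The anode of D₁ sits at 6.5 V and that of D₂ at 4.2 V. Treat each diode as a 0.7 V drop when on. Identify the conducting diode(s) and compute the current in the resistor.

Assume both conduct. Then node N would need to be at both 6.5−0.7 = 5.8 V and 4.2−0.7 = 3.5 V, which is impossible.
Assume only D₁ conducts: V_N = 6.5 − 0.7 = 5.8 V, so I_R = 5.8/0.68 = 8.53 mA.
Check D₂: its anode-to-cathode voltage is 4.2 − 5.8 = -1.6 V < 0.7 V, so it is off. The assumption is consistent.

Only D₁ conducts; I_R ≈ 8.5 mA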